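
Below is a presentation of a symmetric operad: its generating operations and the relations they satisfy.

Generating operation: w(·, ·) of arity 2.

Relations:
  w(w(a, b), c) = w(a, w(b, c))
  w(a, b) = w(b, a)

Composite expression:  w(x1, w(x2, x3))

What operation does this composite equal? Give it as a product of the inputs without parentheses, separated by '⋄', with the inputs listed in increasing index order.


x1 ⋄ x2 ⋄ x3

With w associative and commutative, the x-input set is all that matters.
w(x2, x3) reduces to x2 ⋄ x3
w(x1, w(x2, x3)) reduces to x1 ⋄ x2 ⋄ x3
commutativity sorts the factors: x1 ⋄ x2 ⋄ x3


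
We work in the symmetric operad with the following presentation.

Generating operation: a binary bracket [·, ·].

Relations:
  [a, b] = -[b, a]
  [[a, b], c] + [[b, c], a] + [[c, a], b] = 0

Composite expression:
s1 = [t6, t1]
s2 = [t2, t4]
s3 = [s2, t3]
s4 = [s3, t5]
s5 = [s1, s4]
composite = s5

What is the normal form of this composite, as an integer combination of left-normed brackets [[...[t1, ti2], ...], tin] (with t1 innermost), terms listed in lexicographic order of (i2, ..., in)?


-[[[[[t1, t6], t2], t4], t3], t5] + [[[[[t1, t6], t3], t2], t4], t5] - [[[[[t1, t6], t3], t4], t2], t5] + [[[[[t1, t6], t4], t2], t3], t5] + [[[[[t1, t6], t5], t2], t4], t3] - [[[[[t1, t6], t5], t3], t2], t4] + [[[[[t1, t6], t5], t3], t4], t2] - [[[[[t1, t6], t5], t4], t2], t3]

Expand each bracket as ab - ba; the t1-initial words give the coefficients.
Composite bracket: [[t6, t1], [[[t2, t4], t3], t5]]
The bracket unfolds into 32 signed words via [a, b] = ab - ba (2^5 = 32).
Collect the words opening with t1:
  word t1t6t2t4t3t5 has sign -1, contributing -[[[[[t1, t6], t2], t4], t3], t5]
  word t1t6t3t2t4t5 has sign +1, contributing +[[[[[t1, t6], t3], t2], t4], t5]
  word t1t6t3t4t2t5 has sign -1, contributing -[[[[[t1, t6], t3], t4], t2], t5]
  word t1t6t4t2t3t5 has sign +1, contributing +[[[[[t1, t6], t4], t2], t3], t5]
  word t1t6t5t2t4t3 has sign +1, contributing +[[[[[t1, t6], t5], t2], t4], t3]
  word t1t6t5t3t2t4 has sign -1, contributing -[[[[[t1, t6], t5], t3], t2], t4]
  word t1t6t5t3t4t2 has sign +1, contributing +[[[[[t1, t6], t5], t3], t4], t2]
  word t1t6t5t4t2t3 has sign -1, contributing -[[[[[t1, t6], t5], t4], t2], t3]


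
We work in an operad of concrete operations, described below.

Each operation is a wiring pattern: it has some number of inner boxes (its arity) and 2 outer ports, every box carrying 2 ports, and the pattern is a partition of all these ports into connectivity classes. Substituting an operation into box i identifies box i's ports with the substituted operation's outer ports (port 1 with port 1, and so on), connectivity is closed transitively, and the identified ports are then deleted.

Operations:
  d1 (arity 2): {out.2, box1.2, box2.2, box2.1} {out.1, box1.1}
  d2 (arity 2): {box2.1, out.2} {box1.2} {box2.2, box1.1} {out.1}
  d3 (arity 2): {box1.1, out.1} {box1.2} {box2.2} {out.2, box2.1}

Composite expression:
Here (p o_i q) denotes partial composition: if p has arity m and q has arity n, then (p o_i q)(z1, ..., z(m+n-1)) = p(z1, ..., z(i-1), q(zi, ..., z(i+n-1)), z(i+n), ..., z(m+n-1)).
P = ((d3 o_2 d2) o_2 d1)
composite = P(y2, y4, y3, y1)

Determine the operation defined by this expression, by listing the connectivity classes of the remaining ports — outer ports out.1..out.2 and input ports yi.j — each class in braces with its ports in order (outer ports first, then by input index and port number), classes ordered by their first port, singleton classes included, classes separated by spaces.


{out.1, y2.1} {out.2} {y1.1} {y1.2, y4.1} {y2.2} {y3.1, y3.2, y4.2}

Substituting into d3 glues patterns; closure does the rest.
after d1, the pattern on (y4, y3) reads {out.1, y4.1} {out.2, y3.1, y3.2, y4.2} (out.j = its outer ports)
after d2, the pattern on (y4, y3, y1) reads {out.1} {out.2, y1.1} {y1.2, y4.1} {y3.1, y3.2, y4.2} (out.j = its outer ports)
after d3, the pattern on (y2, y4, y3, y1) reads {out.1, y2.1} {out.2} {y1.1} {y1.2, y4.1} {y2.2} {y3.1, y3.2, y4.2} (out.j = its outer ports)


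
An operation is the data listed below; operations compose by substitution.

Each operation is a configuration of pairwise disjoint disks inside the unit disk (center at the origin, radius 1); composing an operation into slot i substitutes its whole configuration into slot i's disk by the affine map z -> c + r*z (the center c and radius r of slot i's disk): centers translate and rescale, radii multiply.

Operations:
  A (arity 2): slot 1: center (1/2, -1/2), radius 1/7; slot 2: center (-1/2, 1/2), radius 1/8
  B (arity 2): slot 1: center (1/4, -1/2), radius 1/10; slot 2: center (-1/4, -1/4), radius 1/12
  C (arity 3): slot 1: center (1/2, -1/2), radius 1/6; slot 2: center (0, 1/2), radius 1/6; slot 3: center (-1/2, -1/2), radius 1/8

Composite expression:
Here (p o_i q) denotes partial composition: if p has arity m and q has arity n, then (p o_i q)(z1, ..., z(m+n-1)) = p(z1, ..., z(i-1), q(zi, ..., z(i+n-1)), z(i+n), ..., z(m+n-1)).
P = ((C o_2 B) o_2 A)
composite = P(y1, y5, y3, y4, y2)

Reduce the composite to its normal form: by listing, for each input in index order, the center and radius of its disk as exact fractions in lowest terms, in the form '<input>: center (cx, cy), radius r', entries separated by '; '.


Each y-disk chains the slot maps above it in C; radii multiply.
for y1, the 1-step affine chain lands on center (1/2, -1/2), radius 1/6
for y5, the 3-step affine chain lands on center (1/20, 49/120), radius 1/420
for y3, the 3-step affine chain lands on center (1/30, 17/40), radius 1/480
for y4, the 2-step affine chain lands on center (-1/24, 11/24), radius 1/72
for y2, the 1-step affine chain lands on center (-1/2, -1/2), radius 1/8

y1: center (1/2, -1/2), radius 1/6; y2: center (-1/2, -1/2), radius 1/8; y3: center (1/30, 17/40), radius 1/480; y4: center (-1/24, 11/24), radius 1/72; y5: center (1/20, 49/120), radius 1/420


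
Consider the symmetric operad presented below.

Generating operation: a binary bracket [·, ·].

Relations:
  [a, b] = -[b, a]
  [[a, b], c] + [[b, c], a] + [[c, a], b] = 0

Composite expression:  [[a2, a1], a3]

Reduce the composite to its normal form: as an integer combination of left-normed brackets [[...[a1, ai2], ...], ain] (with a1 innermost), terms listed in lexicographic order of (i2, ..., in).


Expand each bracket as ab - ba; the a1-initial words give the coefficients.
Composite bracket: [[a2, a1], a3]
Each bracket splits as ab - ba, giving 4 signed words (2^2 = 4).
The a1-initial words carry the normal form:
  a1a2a3 (sign -1) contributes -[[a1, a2], a3]

-[[a1, a2], a3]


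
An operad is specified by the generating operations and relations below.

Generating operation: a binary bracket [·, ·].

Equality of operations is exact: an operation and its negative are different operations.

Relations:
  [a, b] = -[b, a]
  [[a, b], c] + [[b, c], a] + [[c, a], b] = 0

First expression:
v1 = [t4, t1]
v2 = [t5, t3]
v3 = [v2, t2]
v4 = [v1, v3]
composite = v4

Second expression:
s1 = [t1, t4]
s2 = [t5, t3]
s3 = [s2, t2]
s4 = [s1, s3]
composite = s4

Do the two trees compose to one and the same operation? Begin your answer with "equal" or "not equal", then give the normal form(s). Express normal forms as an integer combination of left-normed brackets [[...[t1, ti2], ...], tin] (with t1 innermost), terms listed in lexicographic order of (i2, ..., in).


Reducing the first expression gives -[[[[t1, t4], t2], t3], t5] + [[[[t1, t4], t2], t5], t3] + [[[[t1, t4], t3], t5], t2] - [[[[t1, t4], t5], t3], t2]
Reducing the second expression gives [[[[t1, t4], t2], t3], t5] - [[[[t1, t4], t2], t5], t3] - [[[[t1, t4], t3], t5], t2] + [[[[t1, t4], t5], t3], t2]
They disagree, so not equal.

not equal; first: -[[[[t1, t4], t2], t3], t5] + [[[[t1, t4], t2], t5], t3] + [[[[t1, t4], t3], t5], t2] - [[[[t1, t4], t5], t3], t2]; second: [[[[t1, t4], t2], t3], t5] - [[[[t1, t4], t2], t5], t3] - [[[[t1, t4], t3], t5], t2] + [[[[t1, t4], t5], t3], t2]


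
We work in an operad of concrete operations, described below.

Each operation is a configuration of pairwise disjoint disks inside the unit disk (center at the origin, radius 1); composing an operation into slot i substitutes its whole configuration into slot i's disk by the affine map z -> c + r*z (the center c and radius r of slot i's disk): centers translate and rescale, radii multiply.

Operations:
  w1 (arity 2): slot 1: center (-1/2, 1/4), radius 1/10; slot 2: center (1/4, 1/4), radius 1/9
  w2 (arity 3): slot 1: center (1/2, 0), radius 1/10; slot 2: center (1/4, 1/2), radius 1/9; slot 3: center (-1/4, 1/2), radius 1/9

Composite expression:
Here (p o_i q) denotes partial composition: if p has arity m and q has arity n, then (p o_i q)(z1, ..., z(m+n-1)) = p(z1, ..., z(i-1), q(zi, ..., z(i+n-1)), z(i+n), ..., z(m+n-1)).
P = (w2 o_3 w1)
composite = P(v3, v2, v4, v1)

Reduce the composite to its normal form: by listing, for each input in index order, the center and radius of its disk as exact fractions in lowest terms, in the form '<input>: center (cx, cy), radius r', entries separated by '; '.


v1: center (-2/9, 19/36), radius 1/81; v2: center (1/4, 1/2), radius 1/9; v3: center (1/2, 0), radius 1/10; v4: center (-11/36, 19/36), radius 1/90


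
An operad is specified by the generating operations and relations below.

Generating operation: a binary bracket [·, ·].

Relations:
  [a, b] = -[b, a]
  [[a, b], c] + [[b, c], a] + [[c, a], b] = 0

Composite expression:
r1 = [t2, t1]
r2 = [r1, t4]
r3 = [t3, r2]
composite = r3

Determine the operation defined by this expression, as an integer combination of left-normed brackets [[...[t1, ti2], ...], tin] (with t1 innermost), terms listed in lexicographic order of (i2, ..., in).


[[[t1, t2], t4], t3]

Antisymmetry and Jacobi reduce to t1-anchored left-normed brackets.
Composite bracket: [t3, [[t2, t1], t4]]
Expanding via [a, b] = ab - ba: 8 signed words (2^3 = 8).
Collect the words opening with t1:
  t1t2t4t3 (sign +1) contributes +[[[t1, t2], t4], t3]


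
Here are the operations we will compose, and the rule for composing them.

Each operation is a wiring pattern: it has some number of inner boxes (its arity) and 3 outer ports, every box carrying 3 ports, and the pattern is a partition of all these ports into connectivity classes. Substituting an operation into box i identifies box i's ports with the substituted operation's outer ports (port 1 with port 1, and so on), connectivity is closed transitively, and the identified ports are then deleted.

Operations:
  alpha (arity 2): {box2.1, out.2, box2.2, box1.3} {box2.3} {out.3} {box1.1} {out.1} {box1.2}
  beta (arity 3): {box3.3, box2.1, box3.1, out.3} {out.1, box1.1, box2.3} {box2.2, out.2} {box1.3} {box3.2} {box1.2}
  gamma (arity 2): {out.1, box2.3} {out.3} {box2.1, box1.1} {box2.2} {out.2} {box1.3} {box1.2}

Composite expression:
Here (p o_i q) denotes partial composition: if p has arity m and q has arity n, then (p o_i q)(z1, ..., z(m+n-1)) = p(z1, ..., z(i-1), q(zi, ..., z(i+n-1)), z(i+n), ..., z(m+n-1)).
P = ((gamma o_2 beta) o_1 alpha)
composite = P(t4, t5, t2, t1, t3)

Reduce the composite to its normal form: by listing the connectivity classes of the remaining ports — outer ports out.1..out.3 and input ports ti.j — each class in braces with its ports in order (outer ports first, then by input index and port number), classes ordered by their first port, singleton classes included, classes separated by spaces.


Two ports join when wires chain via gamma-identified ports.
through alpha, on inputs (t4, t5): {out.1} {out.2, t4.3, t5.1, t5.2} {out.3} {t4.1} {t4.2} {t5.3} (out.j = stage outer ports)
through beta, on inputs (t2, t1, t3): {out.1, t1.3, t2.1} {out.2, t1.2} {out.3, t1.1, t3.1, t3.3} {t2.2} {t2.3} {t3.2} (out.j = stage outer ports)
through gamma, on inputs (t4, t5, t2, t1, t3): {out.1, t1.1, t3.1, t3.3} {out.2} {out.3} {t1.2} {t1.3, t2.1} {t2.2} {t2.3} {t3.2} {t4.1} {t4.2} {t4.3, t5.1, t5.2} {t5.3} (out.j = stage outer ports)

{out.1, t1.1, t3.1, t3.3} {out.2} {out.3} {t1.2} {t1.3, t2.1} {t2.2} {t2.3} {t3.2} {t4.1} {t4.2} {t4.3, t5.1, t5.2} {t5.3}


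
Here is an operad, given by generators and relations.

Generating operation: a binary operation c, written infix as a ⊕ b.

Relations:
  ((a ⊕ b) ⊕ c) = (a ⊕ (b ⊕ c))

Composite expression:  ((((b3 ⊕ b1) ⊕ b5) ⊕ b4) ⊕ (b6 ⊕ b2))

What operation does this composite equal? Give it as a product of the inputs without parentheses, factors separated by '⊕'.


b3 ⊕ b1 ⊕ b5 ⊕ b4 ⊕ b6 ⊕ b2


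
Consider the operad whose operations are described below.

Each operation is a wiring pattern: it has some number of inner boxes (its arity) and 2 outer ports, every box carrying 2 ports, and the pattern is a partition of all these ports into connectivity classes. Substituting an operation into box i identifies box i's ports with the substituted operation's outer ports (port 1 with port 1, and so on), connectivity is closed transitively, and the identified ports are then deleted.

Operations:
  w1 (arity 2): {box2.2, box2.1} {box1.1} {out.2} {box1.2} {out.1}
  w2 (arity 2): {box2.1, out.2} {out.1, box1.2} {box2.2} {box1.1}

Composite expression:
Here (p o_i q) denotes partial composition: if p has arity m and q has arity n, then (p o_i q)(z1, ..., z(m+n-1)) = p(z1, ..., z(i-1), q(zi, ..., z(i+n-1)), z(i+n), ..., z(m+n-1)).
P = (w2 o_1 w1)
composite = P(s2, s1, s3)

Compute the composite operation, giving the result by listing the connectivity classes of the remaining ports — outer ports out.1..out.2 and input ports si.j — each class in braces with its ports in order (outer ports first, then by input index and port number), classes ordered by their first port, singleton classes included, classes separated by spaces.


Two ports join when wires chain via w2-identified ports.
after w1, the pattern on (s2, s1) reads {out.1} {out.2} {s1.1, s1.2} {s2.1} {s2.2} (out.j = its outer ports)
after w2, the pattern on (s2, s1, s3) reads {out.1} {out.2, s3.1} {s1.1, s1.2} {s2.1} {s2.2} {s3.2} (out.j = its outer ports)

{out.1} {out.2, s3.1} {s1.1, s1.2} {s2.1} {s2.2} {s3.2}


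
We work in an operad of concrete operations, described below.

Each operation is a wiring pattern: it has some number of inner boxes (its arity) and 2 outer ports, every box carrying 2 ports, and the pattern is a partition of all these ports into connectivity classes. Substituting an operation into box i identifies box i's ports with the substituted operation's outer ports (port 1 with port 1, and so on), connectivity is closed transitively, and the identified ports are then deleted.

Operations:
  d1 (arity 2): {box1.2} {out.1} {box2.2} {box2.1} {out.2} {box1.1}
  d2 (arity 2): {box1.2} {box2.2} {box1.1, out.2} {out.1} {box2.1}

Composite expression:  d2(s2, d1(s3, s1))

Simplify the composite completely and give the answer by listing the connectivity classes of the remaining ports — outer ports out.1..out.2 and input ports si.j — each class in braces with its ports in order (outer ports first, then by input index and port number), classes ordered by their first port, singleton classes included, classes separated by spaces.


{out.1} {out.2, s2.1} {s1.1} {s1.2} {s2.2} {s3.1} {s3.2}

Two ports join when wires chain via d2-identified ports.
composing d1 on (s3, s1), with out.j its own outer ports: {out.1} {out.2} {s1.1} {s1.2} {s3.1} {s3.2}
composing d2 on (s2, s3, s1), with out.j its own outer ports: {out.1} {out.2, s2.1} {s1.1} {s1.2} {s2.2} {s3.1} {s3.2}


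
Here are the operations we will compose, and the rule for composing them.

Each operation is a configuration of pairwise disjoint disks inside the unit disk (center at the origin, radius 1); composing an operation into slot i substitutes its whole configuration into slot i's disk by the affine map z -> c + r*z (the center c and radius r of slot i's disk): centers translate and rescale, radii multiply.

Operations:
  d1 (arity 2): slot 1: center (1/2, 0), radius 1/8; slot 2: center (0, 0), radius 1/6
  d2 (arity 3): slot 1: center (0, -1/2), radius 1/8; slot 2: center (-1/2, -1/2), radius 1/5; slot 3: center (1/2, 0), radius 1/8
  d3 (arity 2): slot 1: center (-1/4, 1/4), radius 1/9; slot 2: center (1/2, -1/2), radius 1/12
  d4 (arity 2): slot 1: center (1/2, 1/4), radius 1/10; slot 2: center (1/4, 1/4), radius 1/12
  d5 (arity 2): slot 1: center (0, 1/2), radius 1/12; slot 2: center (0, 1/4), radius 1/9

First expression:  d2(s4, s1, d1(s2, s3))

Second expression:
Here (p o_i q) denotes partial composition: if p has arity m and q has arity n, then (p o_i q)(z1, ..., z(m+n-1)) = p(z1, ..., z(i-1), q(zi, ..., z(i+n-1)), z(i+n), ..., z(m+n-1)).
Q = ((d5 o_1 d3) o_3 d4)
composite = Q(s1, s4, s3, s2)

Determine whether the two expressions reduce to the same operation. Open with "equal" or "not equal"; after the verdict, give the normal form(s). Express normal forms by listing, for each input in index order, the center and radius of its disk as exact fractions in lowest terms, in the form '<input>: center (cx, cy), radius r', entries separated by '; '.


not equal: they reduce to s1: center (-1/2, -1/2), radius 1/5; s2: center (9/16, 0), radius 1/64; s3: center (1/2, 0), radius 1/48; s4: center (0, -1/2), radius 1/8 and s1: center (-1/48, 25/48), radius 1/108; s2: center (1/36, 5/18), radius 1/108; s3: center (1/18, 5/18), radius 1/90; s4: center (1/24, 11/24), radius 1/144

Reducing the first expression gives s1: center (-1/2, -1/2), radius 1/5; s2: center (9/16, 0), radius 1/64; s3: center (1/2, 0), radius 1/48; s4: center (0, -1/2), radius 1/8
Reducing the second expression gives s1: center (-1/48, 25/48), radius 1/108; s2: center (1/36, 5/18), radius 1/108; s3: center (1/18, 5/18), radius 1/90; s4: center (1/24, 11/24), radius 1/144
Different reductions; not equal.


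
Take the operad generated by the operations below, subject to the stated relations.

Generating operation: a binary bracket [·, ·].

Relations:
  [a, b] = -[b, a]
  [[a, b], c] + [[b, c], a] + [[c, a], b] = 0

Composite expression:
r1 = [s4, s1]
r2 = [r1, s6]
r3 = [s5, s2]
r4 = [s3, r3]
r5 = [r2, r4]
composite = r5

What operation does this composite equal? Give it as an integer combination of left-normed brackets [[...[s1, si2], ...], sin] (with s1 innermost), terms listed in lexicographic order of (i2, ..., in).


-[[[[[s1, s4], s6], s2], s5], s3] + [[[[[s1, s4], s6], s3], s2], s5] - [[[[[s1, s4], s6], s3], s5], s2] + [[[[[s1, s4], s6], s5], s2], s3]

Antisymmetry and Jacobi reduce to s1-anchored left-normed brackets.
Composite bracket: [[[s4, s1], s6], [s3, [s5, s2]]]
Under [a, b] = ab - ba we get 32 signed associative words (2^5 = 32).
Only words starting with s1 matter:
  sign of s1s4s6s2s5s3 is -1, so it contributes -[[[[[s1, s4], s6], s2], s5], s3]
  sign of s1s4s6s3s2s5 is +1, so it contributes +[[[[[s1, s4], s6], s3], s2], s5]
  sign of s1s4s6s3s5s2 is -1, so it contributes -[[[[[s1, s4], s6], s3], s5], s2]
  sign of s1s4s6s5s2s3 is +1, so it contributes +[[[[[s1, s4], s6], s5], s2], s3]


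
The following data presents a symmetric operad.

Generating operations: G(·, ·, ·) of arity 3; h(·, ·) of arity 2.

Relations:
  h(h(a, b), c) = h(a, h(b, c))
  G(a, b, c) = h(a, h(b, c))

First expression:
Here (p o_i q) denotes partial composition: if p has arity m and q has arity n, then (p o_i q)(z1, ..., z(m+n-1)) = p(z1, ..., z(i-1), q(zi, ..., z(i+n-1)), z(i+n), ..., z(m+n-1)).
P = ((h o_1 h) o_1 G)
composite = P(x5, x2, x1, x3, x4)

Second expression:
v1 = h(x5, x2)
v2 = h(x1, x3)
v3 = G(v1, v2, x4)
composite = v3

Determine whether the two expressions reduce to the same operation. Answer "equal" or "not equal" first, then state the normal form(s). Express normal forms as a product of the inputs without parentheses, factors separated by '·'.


equal — both sides give x5 · x2 · x1 · x3 · x4

The first composite normalizes to x5 · x2 · x1 · x3 · x4
The second composite normalizes to x5 · x2 · x1 · x3 · x4
The normal forms match — equal.


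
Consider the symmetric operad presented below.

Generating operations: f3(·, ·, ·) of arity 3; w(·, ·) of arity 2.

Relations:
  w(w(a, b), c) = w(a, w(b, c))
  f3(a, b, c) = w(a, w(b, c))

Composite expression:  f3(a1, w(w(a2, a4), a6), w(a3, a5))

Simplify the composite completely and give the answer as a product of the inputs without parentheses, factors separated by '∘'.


Associativity of f3 dissolves the nesting; only the a-input order survives.
w(a2, a4) unparenthesizes to a2 ∘ a4
w(w(a2, a4), a6) unparenthesizes to a2 ∘ a4 ∘ a6
w(a3, a5) unparenthesizes to a3 ∘ a5
f3(a1, w(w(a2, a4), a6), w(a3, a5)) unparenthesizes to a1 ∘ a2 ∘ a4 ∘ a6 ∘ a3 ∘ a5

a1 ∘ a2 ∘ a4 ∘ a6 ∘ a3 ∘ a5


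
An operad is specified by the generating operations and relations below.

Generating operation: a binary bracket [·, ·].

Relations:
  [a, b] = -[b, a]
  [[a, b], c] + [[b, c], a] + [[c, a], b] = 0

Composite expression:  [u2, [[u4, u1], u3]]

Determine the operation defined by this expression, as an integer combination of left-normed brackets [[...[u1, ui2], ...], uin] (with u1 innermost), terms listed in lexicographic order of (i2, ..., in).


[[[u1, u4], u3], u2]


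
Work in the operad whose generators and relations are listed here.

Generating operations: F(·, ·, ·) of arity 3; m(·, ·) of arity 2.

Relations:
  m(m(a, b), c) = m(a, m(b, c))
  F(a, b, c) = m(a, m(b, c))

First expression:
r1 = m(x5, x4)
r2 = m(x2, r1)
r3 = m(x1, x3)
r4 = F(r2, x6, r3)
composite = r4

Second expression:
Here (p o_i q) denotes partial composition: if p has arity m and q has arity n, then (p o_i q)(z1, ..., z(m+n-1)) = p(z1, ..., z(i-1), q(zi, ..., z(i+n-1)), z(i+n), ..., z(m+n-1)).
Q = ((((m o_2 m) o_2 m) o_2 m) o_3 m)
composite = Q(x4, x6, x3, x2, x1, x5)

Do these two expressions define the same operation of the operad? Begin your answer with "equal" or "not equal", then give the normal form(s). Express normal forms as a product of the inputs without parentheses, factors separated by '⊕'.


not equal: they reduce to x2 ⊕ x5 ⊕ x4 ⊕ x6 ⊕ x1 ⊕ x3 and x4 ⊕ x6 ⊕ x3 ⊕ x2 ⊕ x1 ⊕ x5

The first composite normalizes to x2 ⊕ x5 ⊕ x4 ⊕ x6 ⊕ x1 ⊕ x3
The second composite normalizes to x4 ⊕ x6 ⊕ x3 ⊕ x2 ⊕ x1 ⊕ x5
The forms do not match — not equal.


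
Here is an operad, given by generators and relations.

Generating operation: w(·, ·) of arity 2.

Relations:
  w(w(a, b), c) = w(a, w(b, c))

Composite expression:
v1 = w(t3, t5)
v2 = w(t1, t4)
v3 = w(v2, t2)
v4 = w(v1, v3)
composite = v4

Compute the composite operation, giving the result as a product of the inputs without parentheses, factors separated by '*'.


t3 * t5 * t1 * t4 * t2


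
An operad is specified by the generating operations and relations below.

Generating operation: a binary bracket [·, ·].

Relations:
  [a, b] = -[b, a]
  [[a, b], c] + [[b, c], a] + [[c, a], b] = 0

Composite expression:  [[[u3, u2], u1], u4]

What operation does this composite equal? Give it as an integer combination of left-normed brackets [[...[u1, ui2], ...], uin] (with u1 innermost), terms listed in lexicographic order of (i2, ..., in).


[[[u1, u2], u3], u4] - [[[u1, u3], u2], u4]


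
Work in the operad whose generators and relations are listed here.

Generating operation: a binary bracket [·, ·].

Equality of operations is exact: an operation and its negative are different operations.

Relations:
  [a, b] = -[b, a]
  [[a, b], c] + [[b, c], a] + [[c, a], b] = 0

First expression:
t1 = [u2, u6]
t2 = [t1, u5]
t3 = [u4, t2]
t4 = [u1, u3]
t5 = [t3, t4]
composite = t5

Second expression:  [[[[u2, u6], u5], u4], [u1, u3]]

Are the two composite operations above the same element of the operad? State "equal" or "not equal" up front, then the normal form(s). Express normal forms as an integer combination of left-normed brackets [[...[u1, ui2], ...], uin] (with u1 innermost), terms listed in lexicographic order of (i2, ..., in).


not equal — first [[[[[u1, u3], u2], u6], u5], u4] - [[[[[u1, u3], u4], u2], u6], u5] + [[[[[u1, u3], u4], u5], u2], u6] - [[[[[u1, u3], u4], u5], u6], u2] + [[[[[u1, u3], u4], u6], u2], u5] - [[[[[u1, u3], u5], u2], u6], u4] + [[[[[u1, u3], u5], u6], u2], u4] - [[[[[u1, u3], u6], u2], u5], u4], second -[[[[[u1, u3], u2], u6], u5], u4] + [[[[[u1, u3], u4], u2], u6], u5] - [[[[[u1, u3], u4], u5], u2], u6] + [[[[[u1, u3], u4], u5], u6], u2] - [[[[[u1, u3], u4], u6], u2], u5] + [[[[[u1, u3], u5], u2], u6], u4] - [[[[[u1, u3], u5], u6], u2], u4] + [[[[[u1, u3], u6], u2], u5], u4]

Reducing the first expression gives [[[[[u1, u3], u2], u6], u5], u4] - [[[[[u1, u3], u4], u2], u6], u5] + [[[[[u1, u3], u4], u5], u2], u6] - [[[[[u1, u3], u4], u5], u6], u2] + [[[[[u1, u3], u4], u6], u2], u5] - [[[[[u1, u3], u5], u2], u6], u4] + [[[[[u1, u3], u5], u6], u2], u4] - [[[[[u1, u3], u6], u2], u5], u4]
Reducing the second expression gives -[[[[[u1, u3], u2], u6], u5], u4] + [[[[[u1, u3], u4], u2], u6], u5] - [[[[[u1, u3], u4], u5], u2], u6] + [[[[[u1, u3], u4], u5], u6], u2] - [[[[[u1, u3], u4], u6], u2], u5] + [[[[[u1, u3], u5], u2], u6], u4] - [[[[[u1, u3], u5], u6], u2], u4] + [[[[[u1, u3], u6], u2], u5], u4]
No match — not equal.


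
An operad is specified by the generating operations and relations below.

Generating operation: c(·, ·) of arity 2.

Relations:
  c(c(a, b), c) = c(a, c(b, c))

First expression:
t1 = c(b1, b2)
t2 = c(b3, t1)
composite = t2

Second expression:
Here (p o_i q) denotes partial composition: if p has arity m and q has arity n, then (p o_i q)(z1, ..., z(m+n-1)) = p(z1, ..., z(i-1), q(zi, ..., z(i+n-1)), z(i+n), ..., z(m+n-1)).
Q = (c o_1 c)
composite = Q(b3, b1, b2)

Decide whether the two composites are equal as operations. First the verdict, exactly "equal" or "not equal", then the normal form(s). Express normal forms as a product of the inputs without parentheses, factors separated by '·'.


equal; the common form is b3 · b1 · b2

The first composite normalizes to b3 · b1 · b2
The second composite normalizes to b3 · b1 · b2
The normal forms match — equal.


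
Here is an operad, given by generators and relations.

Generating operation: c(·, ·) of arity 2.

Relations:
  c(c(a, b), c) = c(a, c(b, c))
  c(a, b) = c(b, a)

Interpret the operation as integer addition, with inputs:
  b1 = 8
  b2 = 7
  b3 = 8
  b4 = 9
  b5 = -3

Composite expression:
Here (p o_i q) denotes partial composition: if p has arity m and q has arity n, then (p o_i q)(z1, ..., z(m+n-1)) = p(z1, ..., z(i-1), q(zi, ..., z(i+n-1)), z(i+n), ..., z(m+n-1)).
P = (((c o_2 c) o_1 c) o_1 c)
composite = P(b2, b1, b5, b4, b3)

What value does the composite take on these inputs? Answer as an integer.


c(b2, b1) = 15
c(c(b2, b1), b5) = 12
c(b4, b3) = 17
c(c(c(b2, b1), b5), c(b4, b3)) = 29

29


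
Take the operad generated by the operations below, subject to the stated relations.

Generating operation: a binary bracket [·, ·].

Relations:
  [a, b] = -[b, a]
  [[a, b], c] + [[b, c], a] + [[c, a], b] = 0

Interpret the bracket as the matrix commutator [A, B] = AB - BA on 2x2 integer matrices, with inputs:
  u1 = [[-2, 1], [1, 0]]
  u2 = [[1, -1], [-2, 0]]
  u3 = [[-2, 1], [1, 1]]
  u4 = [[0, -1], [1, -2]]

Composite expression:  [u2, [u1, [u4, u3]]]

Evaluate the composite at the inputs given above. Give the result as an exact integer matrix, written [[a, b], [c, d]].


[[26, -2], [30, -26]]

[u4, u3] = [[-2, -1], [-5, 2]]
[u1, [u4, u3]] = [[-4, 6], [-14, 4]]
[u2, [u1, [u4, u3]]] = [[26, -2], [30, -26]]


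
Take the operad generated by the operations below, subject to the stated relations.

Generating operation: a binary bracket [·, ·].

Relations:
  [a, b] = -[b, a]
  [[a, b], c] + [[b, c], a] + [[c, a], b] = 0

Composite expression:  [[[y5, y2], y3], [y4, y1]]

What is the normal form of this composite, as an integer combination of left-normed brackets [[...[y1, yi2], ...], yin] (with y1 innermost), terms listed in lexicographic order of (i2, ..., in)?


-[[[[y1, y4], y2], y5], y3] + [[[[y1, y4], y3], y2], y5] - [[[[y1, y4], y3], y5], y2] + [[[[y1, y4], y5], y2], y3]

Left-normed coefficients sit on the y1-initial expansion words.
Composite bracket: [[[y5, y2], y3], [y4, y1]]
Expanding via [a, b] = ab - ba: 16 signed words (2^4 = 16).
Words beginning with y1 determine it all:
  word y1y4y2y5y3 has sign -1, contributing -[[[[y1, y4], y2], y5], y3]
  word y1y4y3y2y5 has sign +1, contributing +[[[[y1, y4], y3], y2], y5]
  word y1y4y3y5y2 has sign -1, contributing -[[[[y1, y4], y3], y5], y2]
  word y1y4y5y2y3 has sign +1, contributing +[[[[y1, y4], y5], y2], y3]


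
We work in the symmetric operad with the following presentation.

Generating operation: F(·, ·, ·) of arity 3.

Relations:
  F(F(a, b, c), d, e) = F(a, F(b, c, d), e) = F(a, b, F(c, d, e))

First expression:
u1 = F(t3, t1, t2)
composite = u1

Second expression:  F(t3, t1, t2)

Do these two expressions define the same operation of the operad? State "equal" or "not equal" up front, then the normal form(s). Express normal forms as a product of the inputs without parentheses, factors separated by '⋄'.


equal; both compose to t3 ⋄ t1 ⋄ t2

Reducing the first expression gives t3 ⋄ t1 ⋄ t2
Reducing the second expression gives t3 ⋄ t1 ⋄ t2
Identical normal forms: equal.


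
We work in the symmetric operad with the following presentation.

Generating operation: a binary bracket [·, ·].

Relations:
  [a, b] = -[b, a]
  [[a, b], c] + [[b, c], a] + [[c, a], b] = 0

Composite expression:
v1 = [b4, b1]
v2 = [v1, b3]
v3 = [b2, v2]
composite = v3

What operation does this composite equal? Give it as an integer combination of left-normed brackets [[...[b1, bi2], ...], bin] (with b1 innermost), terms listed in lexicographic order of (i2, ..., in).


[[[b1, b4], b3], b2]

Antisymmetry and Jacobi reduce to b1-anchored left-normed brackets.
Composite bracket: [b2, [[b4, b1], b3]]
Expanding via [a, b] = ab - ba: 8 signed words (2^3 = 8).
Keep just the words that open with b1:
  the word b1b4b3b2 carries sign +1 and contributes +[[[b1, b4], b3], b2]


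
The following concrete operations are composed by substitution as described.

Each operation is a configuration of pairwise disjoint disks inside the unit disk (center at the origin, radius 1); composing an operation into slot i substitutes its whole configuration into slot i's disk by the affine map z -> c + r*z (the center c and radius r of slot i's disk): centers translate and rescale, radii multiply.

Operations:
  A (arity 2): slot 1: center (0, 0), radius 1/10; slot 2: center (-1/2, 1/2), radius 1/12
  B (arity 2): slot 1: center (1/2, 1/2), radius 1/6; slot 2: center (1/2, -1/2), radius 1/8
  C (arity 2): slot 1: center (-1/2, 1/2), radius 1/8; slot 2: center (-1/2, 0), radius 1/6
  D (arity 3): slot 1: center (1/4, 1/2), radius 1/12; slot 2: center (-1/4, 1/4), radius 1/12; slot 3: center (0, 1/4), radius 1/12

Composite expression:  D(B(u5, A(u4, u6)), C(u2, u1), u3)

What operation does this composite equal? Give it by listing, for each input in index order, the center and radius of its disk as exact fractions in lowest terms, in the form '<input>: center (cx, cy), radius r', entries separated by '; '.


u1: center (-7/24, 1/4), radius 1/72; u2: center (-7/24, 7/24), radius 1/96; u3: center (0, 1/4), radius 1/12; u4: center (7/24, 11/24), radius 1/960; u5: center (7/24, 13/24), radius 1/72; u6: center (55/192, 89/192), radius 1/1152

Each u-disk chains the slot maps above it in D; radii multiply.
u5: after 2 affine steps, its disk has center (7/24, 13/24), radius 1/72
u4: after 3 affine steps, its disk has center (7/24, 11/24), radius 1/960
u6: after 3 affine steps, its disk has center (55/192, 89/192), radius 1/1152
u2: after 2 affine steps, its disk has center (-7/24, 7/24), radius 1/96
u1: after 2 affine steps, its disk has center (-7/24, 1/4), radius 1/72
u3: after 1 affine step, its disk has center (0, 1/4), radius 1/12


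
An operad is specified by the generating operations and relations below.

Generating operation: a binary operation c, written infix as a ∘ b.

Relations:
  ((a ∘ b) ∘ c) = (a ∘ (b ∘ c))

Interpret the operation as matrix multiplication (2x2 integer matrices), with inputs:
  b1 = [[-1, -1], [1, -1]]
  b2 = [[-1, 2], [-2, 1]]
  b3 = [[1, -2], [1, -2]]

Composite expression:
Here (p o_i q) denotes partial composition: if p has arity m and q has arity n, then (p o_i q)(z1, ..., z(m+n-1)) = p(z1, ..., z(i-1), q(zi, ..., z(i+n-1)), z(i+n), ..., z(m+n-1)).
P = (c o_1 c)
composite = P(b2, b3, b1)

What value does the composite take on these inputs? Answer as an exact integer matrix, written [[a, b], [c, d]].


(b2 ∘ b3) = [[1, -2], [-1, 2]]
((b2 ∘ b3) ∘ b1) = [[-3, 1], [3, -1]]

[[-3, 1], [3, -1]]


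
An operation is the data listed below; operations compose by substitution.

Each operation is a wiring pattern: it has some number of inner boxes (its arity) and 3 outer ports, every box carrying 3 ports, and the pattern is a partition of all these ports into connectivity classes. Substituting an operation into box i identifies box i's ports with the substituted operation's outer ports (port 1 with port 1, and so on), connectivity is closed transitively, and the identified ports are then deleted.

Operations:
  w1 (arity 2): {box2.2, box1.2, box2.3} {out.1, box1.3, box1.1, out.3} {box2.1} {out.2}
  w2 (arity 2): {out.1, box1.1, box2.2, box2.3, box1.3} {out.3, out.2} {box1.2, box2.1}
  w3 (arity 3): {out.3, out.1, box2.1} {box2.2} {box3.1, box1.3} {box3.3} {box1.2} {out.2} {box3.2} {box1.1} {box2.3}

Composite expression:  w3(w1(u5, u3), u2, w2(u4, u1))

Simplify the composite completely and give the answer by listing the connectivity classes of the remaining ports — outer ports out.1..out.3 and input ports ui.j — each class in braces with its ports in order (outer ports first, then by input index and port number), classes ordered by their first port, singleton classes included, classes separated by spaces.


{out.1, out.3, u2.1} {out.2} {u1.1, u4.2} {u1.2, u1.3, u4.1, u4.3, u5.1, u5.3} {u2.2} {u2.3} {u3.1} {u3.2, u3.3, u5.2}

After gluing at w3, chains via deleted ports link the u-ports.
w1 over (u5, u3) gives {out.1, out.3, u5.1, u5.3} {out.2} {u3.1} {u3.2, u3.3, u5.2}, out.j being that stage's outer ports
w2 over (u4, u1) gives {out.1, u1.2, u1.3, u4.1, u4.3} {out.2, out.3} {u1.1, u4.2}, out.j being that stage's outer ports
w3 over (u5, u3, u2, u4, u1) gives {out.1, out.3, u2.1} {out.2} {u1.1, u4.2} {u1.2, u1.3, u4.1, u4.3, u5.1, u5.3} {u2.2} {u2.3} {u3.1} {u3.2, u3.3, u5.2}, out.j being that stage's outer ports


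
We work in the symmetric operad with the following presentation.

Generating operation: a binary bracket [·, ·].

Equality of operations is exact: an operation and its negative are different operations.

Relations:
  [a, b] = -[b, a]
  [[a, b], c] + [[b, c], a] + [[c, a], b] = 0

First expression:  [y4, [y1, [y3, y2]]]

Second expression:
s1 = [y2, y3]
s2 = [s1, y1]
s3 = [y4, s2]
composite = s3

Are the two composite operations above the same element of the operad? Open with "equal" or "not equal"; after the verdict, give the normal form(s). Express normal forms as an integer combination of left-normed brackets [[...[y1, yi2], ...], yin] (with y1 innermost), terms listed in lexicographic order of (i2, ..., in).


equal; the common form is [[[y1, y2], y3], y4] - [[[y1, y3], y2], y4]

In normal form, the first expression is [[[y1, y2], y3], y4] - [[[y1, y3], y2], y4]
In normal form, the second expression is [[[y1, y2], y3], y4] - [[[y1, y3], y2], y4]
Both agree, so they are equal.


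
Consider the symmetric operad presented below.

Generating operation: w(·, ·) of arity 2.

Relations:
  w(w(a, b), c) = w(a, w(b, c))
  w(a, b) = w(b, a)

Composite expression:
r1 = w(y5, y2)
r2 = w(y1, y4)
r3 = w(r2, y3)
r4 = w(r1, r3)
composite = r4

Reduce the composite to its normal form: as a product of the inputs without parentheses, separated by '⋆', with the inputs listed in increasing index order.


y1 ⋆ y2 ⋆ y3 ⋆ y4 ⋆ y5

Any arrangement under w is one operation, so sort the y-inputs.
w(y5, y2) linearizes to y5 ⋆ y2
w(y1, y4) linearizes to y1 ⋆ y4
w(w(y1, y4), y3) linearizes to y1 ⋆ y4 ⋆ y3
w(w(y5, y2), w(w(y1, y4), y3)) linearizes to y5 ⋆ y2 ⋆ y1 ⋆ y4 ⋆ y3
putting the inputs in ascending order: y1 ⋆ y2 ⋆ y3 ⋆ y4 ⋆ y5


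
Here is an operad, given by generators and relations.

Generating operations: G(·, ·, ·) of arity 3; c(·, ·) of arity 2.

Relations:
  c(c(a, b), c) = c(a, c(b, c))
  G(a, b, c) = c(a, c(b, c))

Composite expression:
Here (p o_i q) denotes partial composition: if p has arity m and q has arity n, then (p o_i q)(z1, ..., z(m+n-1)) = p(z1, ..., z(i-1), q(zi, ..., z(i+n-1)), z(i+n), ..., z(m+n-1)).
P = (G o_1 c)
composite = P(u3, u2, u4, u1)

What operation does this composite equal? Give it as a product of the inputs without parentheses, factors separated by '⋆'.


u3 ⋆ u2 ⋆ u4 ⋆ u1

Under associativity of G, the answer is the u's in reading order.
c(u3, u2) flattens to u3 ⋆ u2
G(c(u3, u2), u4, u1) flattens to u3 ⋆ u2 ⋆ u4 ⋆ u1


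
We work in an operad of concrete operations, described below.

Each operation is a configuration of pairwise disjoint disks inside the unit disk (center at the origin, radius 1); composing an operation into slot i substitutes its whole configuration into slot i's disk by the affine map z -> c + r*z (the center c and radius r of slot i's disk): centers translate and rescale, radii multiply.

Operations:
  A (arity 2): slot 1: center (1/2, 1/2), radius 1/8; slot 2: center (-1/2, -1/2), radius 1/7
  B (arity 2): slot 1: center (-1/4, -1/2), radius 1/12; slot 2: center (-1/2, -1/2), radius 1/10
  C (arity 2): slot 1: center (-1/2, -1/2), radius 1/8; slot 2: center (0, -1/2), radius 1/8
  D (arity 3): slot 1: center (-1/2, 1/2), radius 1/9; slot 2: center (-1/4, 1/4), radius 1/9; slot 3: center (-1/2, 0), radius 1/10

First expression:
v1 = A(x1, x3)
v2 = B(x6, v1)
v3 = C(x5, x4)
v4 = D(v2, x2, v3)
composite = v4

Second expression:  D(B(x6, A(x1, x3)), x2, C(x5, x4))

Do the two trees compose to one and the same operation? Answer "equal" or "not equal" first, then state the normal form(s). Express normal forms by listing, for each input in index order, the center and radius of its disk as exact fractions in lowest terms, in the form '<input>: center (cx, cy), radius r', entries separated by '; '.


Reducing the first expression gives x1: center (-11/20, 9/20), radius 1/720; x2: center (-1/4, 1/4), radius 1/9; x3: center (-101/180, 79/180), radius 1/630; x4: center (-1/2, -1/20), radius 1/80; x5: center (-11/20, -1/20), radius 1/80; x6: center (-19/36, 4/9), radius 1/108
Reducing the second expression gives x1: center (-11/20, 9/20), radius 1/720; x2: center (-1/4, 1/4), radius 1/9; x3: center (-101/180, 79/180), radius 1/630; x4: center (-1/2, -1/20), radius 1/80; x5: center (-11/20, -1/20), radius 1/80; x6: center (-19/36, 4/9), radius 1/108
The normal forms match — equal.

equal — both sides give x1: center (-11/20, 9/20), radius 1/720; x2: center (-1/4, 1/4), radius 1/9; x3: center (-101/180, 79/180), radius 1/630; x4: center (-1/2, -1/20), radius 1/80; x5: center (-11/20, -1/20), radius 1/80; x6: center (-19/36, 4/9), radius 1/108


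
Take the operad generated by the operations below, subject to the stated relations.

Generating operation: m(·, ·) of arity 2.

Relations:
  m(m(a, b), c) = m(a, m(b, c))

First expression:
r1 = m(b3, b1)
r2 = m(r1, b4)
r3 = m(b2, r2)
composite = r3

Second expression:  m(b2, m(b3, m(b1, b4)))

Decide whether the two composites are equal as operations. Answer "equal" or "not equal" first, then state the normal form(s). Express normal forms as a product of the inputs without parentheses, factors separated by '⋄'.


equal: each reduces to b2 ⋄ b3 ⋄ b1 ⋄ b4

In normal form, the first expression is b2 ⋄ b3 ⋄ b1 ⋄ b4
In normal form, the second expression is b2 ⋄ b3 ⋄ b1 ⋄ b4
The normal forms match — equal.


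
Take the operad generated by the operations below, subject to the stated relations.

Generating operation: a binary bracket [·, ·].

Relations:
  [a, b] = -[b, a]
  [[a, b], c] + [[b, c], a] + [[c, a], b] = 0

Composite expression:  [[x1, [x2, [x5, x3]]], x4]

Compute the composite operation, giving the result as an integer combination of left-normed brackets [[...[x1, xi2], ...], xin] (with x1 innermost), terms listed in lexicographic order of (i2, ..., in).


-[[[[x1, x2], x3], x5], x4] + [[[[x1, x2], x5], x3], x4] + [[[[x1, x3], x5], x2], x4] - [[[[x1, x5], x3], x2], x4]

Skip Jacobi rewriting: expand, keep x1-initial words, read off terms.
Composite bracket: [[x1, [x2, [x5, x3]]], x4]
The bracket unfolds into 16 signed words via [a, b] = ab - ba (2^4 = 16).
Only words starting with x1 matter:
  from x1x2x3x5x4, sign -1: term -[[[[x1, x2], x3], x5], x4]
  from x1x2x5x3x4, sign +1: term +[[[[x1, x2], x5], x3], x4]
  from x1x3x5x2x4, sign +1: term +[[[[x1, x3], x5], x2], x4]
  from x1x5x3x2x4, sign -1: term -[[[[x1, x5], x3], x2], x4]
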